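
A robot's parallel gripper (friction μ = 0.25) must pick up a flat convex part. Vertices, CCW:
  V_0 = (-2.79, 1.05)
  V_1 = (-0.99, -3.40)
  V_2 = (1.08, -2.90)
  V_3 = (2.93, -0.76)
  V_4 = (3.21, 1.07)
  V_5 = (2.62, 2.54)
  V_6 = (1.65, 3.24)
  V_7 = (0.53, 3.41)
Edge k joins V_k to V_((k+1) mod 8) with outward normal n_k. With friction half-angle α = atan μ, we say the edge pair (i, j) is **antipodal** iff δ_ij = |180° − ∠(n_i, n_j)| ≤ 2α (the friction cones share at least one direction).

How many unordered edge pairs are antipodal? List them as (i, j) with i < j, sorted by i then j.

α = atan 0.25 = 14.04°;  2α = 28.07°
n_0 = (-0.9270, -0.3750)
n_1 = (+0.2348, -0.9720)
n_2 = (+0.7565, -0.6540)
n_3 = (+0.9885, -0.1512)
n_4 = (+0.9280, +0.3725)
n_5 = (+0.5852, +0.8109)
n_6 = (+0.1501, +0.9887)
n_7 = (-0.5794, +0.8151)
  (0,1): δ = 98.44°  ·
  (0,2): δ = 62.87°  ·
  (0,3): δ = 30.72°  ·
  (0,4): δ = 0.15°  ✓
  (0,5): δ = 32.16°  ·
  (0,6): δ = 59.35°  ·
  (0,7): δ = 103.38°  ·
  (1,2): δ = 144.42°  ·
  (1,3): δ = 112.28°  ·
  (1,4): δ = 81.71°  ·
  (1,5): δ = 49.40°  ·
  (1,6): δ = 22.21°  ✓
  (1,7): δ = 21.83°  ✓
  (2,3): δ = 147.86°  ·
  (2,4): δ = 117.29°  ·
  (2,5): δ = 84.97°  ·
  (2,6): δ = 57.79°  ·
  (2,7): δ = 13.75°  ✓
  (3,4): δ = 149.43°  ·
  (3,5): δ = 117.12°  ·
  (3,6): δ = 89.93°  ·
  (3,7): δ = 45.89°  ·
  (4,5): δ = 147.68°  ·
  (4,6): δ = 120.50°  ·
  (4,7): δ = 76.46°  ·
  (5,6): δ = 152.81°  ·
  (5,7): δ = 108.78°  ·
  (6,7): δ = 135.96°  ·
antipodal pairs: 4

count = 4; pairs: (0,4), (1,6), (1,7), (2,7)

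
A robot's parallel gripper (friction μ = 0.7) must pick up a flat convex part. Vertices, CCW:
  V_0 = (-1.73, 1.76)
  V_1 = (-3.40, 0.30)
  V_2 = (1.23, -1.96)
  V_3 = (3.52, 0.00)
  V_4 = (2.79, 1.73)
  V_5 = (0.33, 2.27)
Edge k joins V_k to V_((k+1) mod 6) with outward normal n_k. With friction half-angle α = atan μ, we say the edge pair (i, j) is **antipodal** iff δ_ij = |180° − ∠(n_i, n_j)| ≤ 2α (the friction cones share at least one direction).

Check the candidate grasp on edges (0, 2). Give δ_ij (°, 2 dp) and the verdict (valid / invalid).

δ = 0.60°, valid

α = atan 0.7 = 34.99°;  2α = 69.98°
edge 0: e_0 = (-1.67, -1.46);  n_0 = (-0.6582, +0.7529)
edge 2: e_2 = (+2.29, +1.96);  n_2 = (+0.6502, -0.7597)
∠(n_0, n_2) = 179.40°
δ = |180° − 179.40°| = 0.60°
0.60° ≤ 2α = 69.98°  →  valid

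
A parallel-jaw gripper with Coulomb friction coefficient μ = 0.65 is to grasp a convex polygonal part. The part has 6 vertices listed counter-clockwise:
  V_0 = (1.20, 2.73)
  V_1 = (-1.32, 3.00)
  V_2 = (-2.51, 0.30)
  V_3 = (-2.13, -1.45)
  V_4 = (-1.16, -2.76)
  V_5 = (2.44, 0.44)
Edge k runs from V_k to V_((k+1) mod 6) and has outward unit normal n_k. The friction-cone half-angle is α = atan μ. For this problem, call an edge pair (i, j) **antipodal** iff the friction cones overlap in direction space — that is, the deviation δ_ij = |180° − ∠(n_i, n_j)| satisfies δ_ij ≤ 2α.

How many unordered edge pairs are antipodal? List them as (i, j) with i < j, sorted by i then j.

α = atan 0.65 = 33.02°;  2α = 66.05°
n_0 = (+0.1065, +0.9943)
n_1 = (-0.9151, +0.4033)
n_2 = (-0.9772, -0.2122)
n_3 = (-0.8037, -0.5951)
n_4 = (+0.6644, -0.7474)
n_5 = (+0.8794, +0.4762)
  (0,1): δ = 107.67°  ·
  (0,2): δ = 71.63°  ·
  (0,3): δ = 47.37°  ✓
  (0,4): δ = 47.75°  ✓
  (0,5): δ = 124.55°  ·
  (1,2): δ = 143.96°  ·
  (1,3): δ = 119.70°  ·
  (1,4): δ = 24.58°  ✓
  (1,5): δ = 52.22°  ✓
  (2,3): δ = 155.73°  ·
  (2,4): δ = 60.62°  ✓
  (2,5): δ = 16.18°  ✓
  (3,4): δ = 84.88°  ·
  (3,5): δ = 8.08°  ✓
  (4,5): δ = 103.20°  ·
antipodal pairs: 7

count = 7; pairs: (0,3), (0,4), (1,4), (1,5), (2,4), (2,5), (3,5)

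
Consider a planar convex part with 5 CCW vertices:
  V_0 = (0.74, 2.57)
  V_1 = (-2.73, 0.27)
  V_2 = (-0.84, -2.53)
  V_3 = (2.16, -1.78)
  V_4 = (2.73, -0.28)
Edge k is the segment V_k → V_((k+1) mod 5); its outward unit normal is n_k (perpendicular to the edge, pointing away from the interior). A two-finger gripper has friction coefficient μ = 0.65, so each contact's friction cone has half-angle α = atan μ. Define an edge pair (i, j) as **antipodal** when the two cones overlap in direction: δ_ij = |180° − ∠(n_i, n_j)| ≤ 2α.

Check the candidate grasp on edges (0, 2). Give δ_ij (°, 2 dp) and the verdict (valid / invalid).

δ = 19.50°, valid

α = atan 0.65 = 33.02°;  2α = 66.05°
edge 0: e_0 = (-3.47, -2.30);  n_0 = (-0.5525, +0.8335)
edge 2: e_2 = (+3.00, +0.75);  n_2 = (+0.2425, -0.9701)
∠(n_0, n_2) = 160.50°
δ = |180° − 160.50°| = 19.50°
19.50° ≤ 2α = 66.05°  →  valid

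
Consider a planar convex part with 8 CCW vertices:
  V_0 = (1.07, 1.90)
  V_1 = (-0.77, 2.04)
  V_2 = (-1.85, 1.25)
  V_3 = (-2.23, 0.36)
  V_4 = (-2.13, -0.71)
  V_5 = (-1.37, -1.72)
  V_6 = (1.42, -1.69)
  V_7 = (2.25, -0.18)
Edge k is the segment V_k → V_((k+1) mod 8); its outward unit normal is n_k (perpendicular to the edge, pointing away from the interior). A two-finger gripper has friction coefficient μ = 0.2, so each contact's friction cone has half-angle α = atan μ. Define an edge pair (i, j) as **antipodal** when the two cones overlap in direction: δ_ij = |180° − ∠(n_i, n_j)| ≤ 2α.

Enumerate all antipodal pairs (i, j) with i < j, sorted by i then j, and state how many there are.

count = 3; pairs: (0,5), (2,6), (4,7)

α = atan 0.2 = 11.31°;  2α = 22.62°
n_0 = (+0.0759, +0.9971)
n_1 = (-0.5904, +0.8071)
n_2 = (-0.9197, +0.3927)
n_3 = (-0.9957, -0.0931)
n_4 = (-0.7990, -0.6013)
n_5 = (+0.0108, -0.9999)
n_6 = (+0.8763, -0.4817)
n_7 = (+0.8698, +0.4934)
  (0,1): δ = 139.46°  ·
  (0,2): δ = 108.77°  ·
  (0,3): δ = 80.31°  ·
  (0,4): δ = 48.69°  ·
  (0,5): δ = 4.97°  ✓
  (0,6): δ = 65.55°  ·
  (0,7): δ = 123.92°  ·
  (1,2): δ = 149.31°  ·
  (1,3): δ = 120.85°  ·
  (1,4): δ = 89.22°  ·
  (1,5): δ = 35.57°  ·
  (1,6): δ = 25.02°  ·
  (1,7): δ = 83.38°  ·
  (2,3): δ = 151.54°  ·
  (2,4): δ = 119.92°  ·
  (2,5): δ = 66.26°  ·
  (2,6): δ = 5.68°  ✓
  (2,7): δ = 52.69°  ·
  (3,4): δ = 148.38°  ·
  (3,5): δ = 94.72°  ·
  (3,6): δ = 34.14°  ·
  (3,7): δ = 24.23°  ·
  (4,5): δ = 126.34°  ·
  (4,6): δ = 65.76°  ·
  (4,7): δ = 7.39°  ✓
  (5,6): δ = 119.41°  ·
  (5,7): δ = 61.05°  ·
  (6,7): δ = 121.64°  ·
antipodal pairs: 3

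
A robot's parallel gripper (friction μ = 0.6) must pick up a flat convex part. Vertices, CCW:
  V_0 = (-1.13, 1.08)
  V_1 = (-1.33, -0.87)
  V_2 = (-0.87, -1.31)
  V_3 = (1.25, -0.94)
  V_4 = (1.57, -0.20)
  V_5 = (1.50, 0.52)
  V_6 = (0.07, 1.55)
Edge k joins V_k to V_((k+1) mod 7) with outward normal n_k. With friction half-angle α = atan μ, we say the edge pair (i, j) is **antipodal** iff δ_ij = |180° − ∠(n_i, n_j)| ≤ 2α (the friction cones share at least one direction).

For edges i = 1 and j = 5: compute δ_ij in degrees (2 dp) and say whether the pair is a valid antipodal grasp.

δ = 7.96°, valid

α = atan 0.6 = 30.96°;  2α = 61.93°
edge 1: e_1 = (+0.46, -0.44);  n_1 = (-0.6912, -0.7226)
edge 5: e_5 = (-1.43, +1.03);  n_5 = (+0.5845, +0.8114)
∠(n_1, n_5) = 172.04°
δ = |180° − 172.04°| = 7.96°
7.96° ≤ 2α = 61.93°  →  valid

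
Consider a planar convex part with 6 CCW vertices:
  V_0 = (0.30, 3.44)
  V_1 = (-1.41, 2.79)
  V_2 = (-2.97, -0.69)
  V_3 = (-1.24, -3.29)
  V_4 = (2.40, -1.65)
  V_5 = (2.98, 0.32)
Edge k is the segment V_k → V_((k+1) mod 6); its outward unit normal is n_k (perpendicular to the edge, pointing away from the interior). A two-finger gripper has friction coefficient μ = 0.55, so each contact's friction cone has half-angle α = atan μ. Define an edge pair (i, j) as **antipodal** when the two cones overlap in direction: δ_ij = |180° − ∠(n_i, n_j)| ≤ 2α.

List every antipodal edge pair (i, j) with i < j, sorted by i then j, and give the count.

α = atan 0.55 = 28.81°;  2α = 57.62°
n_0 = (-0.3553, +0.9347)
n_1 = (-0.9125, +0.4091)
n_2 = (-0.8325, -0.5540)
n_3 = (+0.4108, -0.9117)
n_4 = (+0.9593, -0.2824)
n_5 = (+0.7586, +0.6516)
  (0,1): δ = 134.96°  ·
  (0,2): δ = 77.17°  ·
  (0,3): δ = 3.44°  ✓
  (0,4): δ = 52.78°  ✓
  (0,5): δ = 109.85°  ·
  (1,2): δ = 122.22°  ·
  (1,3): δ = 41.60°  ✓
  (1,4): δ = 7.74°  ✓
  (1,5): δ = 64.81°  ·
  (2,3): δ = 99.39°  ·
  (2,4): δ = 50.04°  ✓
  (2,5): δ = 7.02°  ✓
  (3,4): δ = 130.66°  ·
  (3,5): δ = 73.59°  ·
  (4,5): δ = 122.93°  ·
antipodal pairs: 6

count = 6; pairs: (0,3), (0,4), (1,3), (1,4), (2,4), (2,5)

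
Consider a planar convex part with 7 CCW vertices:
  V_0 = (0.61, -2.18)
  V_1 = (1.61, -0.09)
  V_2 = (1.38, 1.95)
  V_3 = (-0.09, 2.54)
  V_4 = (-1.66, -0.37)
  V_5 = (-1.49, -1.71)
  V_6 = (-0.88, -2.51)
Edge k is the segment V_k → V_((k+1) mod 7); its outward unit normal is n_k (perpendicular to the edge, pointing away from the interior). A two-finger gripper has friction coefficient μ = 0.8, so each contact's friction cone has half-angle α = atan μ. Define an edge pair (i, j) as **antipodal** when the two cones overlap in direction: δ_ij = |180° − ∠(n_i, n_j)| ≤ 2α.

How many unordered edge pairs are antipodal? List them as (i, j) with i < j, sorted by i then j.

count = 10; pairs: (0,3), (0,4), (0,5), (1,3), (1,4), (1,5), (2,4), (2,5), (2,6), (3,6)

α = atan 0.8 = 38.66°;  2α = 77.32°
n_0 = (+0.9021, -0.4316)
n_1 = (+0.9937, +0.1120)
n_2 = (+0.3725, +0.9280)
n_3 = (-0.8801, +0.4748)
n_4 = (-0.9920, -0.1259)
n_5 = (-0.7952, -0.6063)
n_6 = (+0.2162, -0.9763)
  (0,1): δ = 148.00°  ·
  (0,2): δ = 86.30°  ·
  (0,3): δ = 2.78°  ✓
  (0,4): δ = 32.80°  ✓
  (0,5): δ = 62.90°  ✓
  (0,6): δ = 128.06°  ·
  (1,2): δ = 118.30°  ·
  (1,3): δ = 34.78°  ✓
  (1,4): δ = 0.80°  ✓
  (1,5): δ = 30.89°  ✓
  (1,6): δ = 96.06°  ·
  (2,3): δ = 96.48°  ·
  (2,4): δ = 60.90°  ✓
  (2,5): δ = 30.81°  ✓
  (2,6): δ = 34.36°  ✓
  (3,4): δ = 144.42°  ·
  (3,5): δ = 114.33°  ·
  (3,6): δ = 49.16°  ✓
  (4,5): δ = 149.90°  ·
  (4,6): δ = 84.74°  ·
  (5,6): δ = 114.84°  ·
antipodal pairs: 10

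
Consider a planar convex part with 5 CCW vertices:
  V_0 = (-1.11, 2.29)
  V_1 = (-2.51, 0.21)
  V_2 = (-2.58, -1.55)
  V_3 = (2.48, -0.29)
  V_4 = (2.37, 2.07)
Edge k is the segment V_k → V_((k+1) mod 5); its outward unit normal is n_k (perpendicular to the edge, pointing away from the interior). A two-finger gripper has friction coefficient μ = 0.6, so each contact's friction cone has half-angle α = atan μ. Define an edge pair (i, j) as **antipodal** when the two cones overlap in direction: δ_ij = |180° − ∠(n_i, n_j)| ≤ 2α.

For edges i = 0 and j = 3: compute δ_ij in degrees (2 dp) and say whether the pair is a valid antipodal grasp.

δ = 36.61°, valid

α = atan 0.6 = 30.96°;  2α = 61.93°
edge 0: e_0 = (-1.40, -2.08);  n_0 = (-0.8296, +0.5584)
edge 3: e_3 = (-0.11, +2.36);  n_3 = (+0.9989, +0.0466)
∠(n_0, n_3) = 143.39°
δ = |180° − 143.39°| = 36.61°
36.61° ≤ 2α = 61.93°  →  valid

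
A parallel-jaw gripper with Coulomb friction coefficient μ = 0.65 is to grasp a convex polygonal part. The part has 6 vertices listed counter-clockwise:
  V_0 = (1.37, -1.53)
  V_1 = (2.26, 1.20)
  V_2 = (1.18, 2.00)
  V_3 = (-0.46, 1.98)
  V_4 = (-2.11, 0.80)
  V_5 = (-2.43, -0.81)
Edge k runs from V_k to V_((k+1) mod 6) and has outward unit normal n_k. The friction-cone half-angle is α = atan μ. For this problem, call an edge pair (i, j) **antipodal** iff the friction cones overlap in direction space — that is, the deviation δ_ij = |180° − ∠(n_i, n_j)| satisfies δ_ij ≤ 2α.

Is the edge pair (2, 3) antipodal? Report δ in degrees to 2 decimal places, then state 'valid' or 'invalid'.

α = atan 0.65 = 33.02°;  2α = 66.05°
edge 2: e_2 = (-1.64, -0.02);  n_2 = (-0.0122, +0.9999)
edge 3: e_3 = (-1.65, -1.18);  n_3 = (-0.5817, +0.8134)
∠(n_2, n_3) = 34.87°
δ = |180° − 34.87°| = 145.13°
145.13° > 2α = 66.05°  →  invalid

δ = 145.13°, invalid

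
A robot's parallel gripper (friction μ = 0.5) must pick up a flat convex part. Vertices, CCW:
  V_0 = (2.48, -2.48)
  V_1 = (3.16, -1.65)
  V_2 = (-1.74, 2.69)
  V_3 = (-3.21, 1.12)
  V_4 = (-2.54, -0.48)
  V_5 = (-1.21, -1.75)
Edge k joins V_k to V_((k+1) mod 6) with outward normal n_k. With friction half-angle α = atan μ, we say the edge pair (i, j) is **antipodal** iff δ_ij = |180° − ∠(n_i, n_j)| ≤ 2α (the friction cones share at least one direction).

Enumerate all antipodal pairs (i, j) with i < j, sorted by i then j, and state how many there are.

count = 4; pairs: (0,2), (1,3), (1,4), (1,5)

α = atan 0.5 = 26.57°;  2α = 53.13°
n_0 = (+0.7735, -0.6337)
n_1 = (+0.6630, +0.7486)
n_2 = (-0.7300, +0.6835)
n_3 = (-0.9224, -0.3863)
n_4 = (-0.6906, -0.7232)
n_5 = (-0.1941, -0.9810)
  (0,1): δ = 92.20°  ·
  (0,2): δ = 3.79°  ✓
  (0,3): δ = 62.05°  ·
  (0,4): δ = 85.65°  ·
  (0,5): δ = 118.14°  ·
  (1,2): δ = 91.58°  ·
  (1,3): δ = 25.75°  ✓
  (1,4): δ = 2.15°  ✓
  (1,5): δ = 30.34°  ✓
  (2,3): δ = 114.16°  ·
  (2,4): δ = 90.56°  ·
  (2,5): δ = 58.07°  ·
  (3,4): δ = 156.40°  ·
  (3,5): δ = 123.91°  ·
  (4,5): δ = 147.51°  ·
antipodal pairs: 4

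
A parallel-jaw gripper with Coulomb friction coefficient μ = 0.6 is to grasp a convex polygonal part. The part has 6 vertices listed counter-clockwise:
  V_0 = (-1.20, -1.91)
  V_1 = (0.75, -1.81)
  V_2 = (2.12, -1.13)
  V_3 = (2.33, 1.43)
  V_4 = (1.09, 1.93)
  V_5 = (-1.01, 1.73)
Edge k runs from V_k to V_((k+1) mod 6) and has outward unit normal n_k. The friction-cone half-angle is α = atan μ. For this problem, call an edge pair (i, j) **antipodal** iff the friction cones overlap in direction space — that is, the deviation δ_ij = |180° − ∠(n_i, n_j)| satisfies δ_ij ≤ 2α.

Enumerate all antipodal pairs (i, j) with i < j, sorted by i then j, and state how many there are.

α = atan 0.6 = 30.96°;  2α = 61.93°
n_0 = (+0.0512, -0.9987)
n_1 = (+0.4446, -0.8957)
n_2 = (+0.9967, -0.0818)
n_3 = (+0.3740, +0.9274)
n_4 = (-0.0948, +0.9955)
n_5 = (-0.9986, +0.0521)
  (0,1): δ = 156.54°  ·
  (0,2): δ = 97.63°  ·
  (0,3): δ = 24.90°  ✓
  (0,4): δ = 2.50°  ✓
  (0,5): δ = 84.08°  ·
  (1,2): δ = 121.09°  ·
  (1,3): δ = 48.36°  ✓
  (1,4): δ = 20.96°  ✓
  (1,5): δ = 60.61°  ✓
  (2,3): δ = 107.27°  ·
  (2,4): δ = 79.87°  ·
  (2,5): δ = 1.70°  ✓
  (3,4): δ = 152.60°  ·
  (3,5): δ = 71.03°  ·
  (4,5): δ = 98.43°  ·
antipodal pairs: 6

count = 6; pairs: (0,3), (0,4), (1,3), (1,4), (1,5), (2,5)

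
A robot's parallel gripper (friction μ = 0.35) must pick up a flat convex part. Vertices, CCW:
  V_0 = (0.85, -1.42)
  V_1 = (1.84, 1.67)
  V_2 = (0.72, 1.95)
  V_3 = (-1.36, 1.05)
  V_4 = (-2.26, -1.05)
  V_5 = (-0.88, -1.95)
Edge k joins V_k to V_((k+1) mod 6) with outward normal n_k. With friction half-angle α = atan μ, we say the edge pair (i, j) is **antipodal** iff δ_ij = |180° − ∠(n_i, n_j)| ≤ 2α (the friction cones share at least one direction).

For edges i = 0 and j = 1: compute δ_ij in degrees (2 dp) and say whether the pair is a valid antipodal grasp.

δ = 86.27°, invalid

α = atan 0.35 = 19.29°;  2α = 38.58°
edge 0: e_0 = (+0.99, +3.09);  n_0 = (+0.9523, -0.3051)
edge 1: e_1 = (-1.12, +0.28);  n_1 = (+0.2425, +0.9701)
∠(n_0, n_1) = 93.73°
δ = |180° − 93.73°| = 86.27°
86.27° > 2α = 38.58°  →  invalid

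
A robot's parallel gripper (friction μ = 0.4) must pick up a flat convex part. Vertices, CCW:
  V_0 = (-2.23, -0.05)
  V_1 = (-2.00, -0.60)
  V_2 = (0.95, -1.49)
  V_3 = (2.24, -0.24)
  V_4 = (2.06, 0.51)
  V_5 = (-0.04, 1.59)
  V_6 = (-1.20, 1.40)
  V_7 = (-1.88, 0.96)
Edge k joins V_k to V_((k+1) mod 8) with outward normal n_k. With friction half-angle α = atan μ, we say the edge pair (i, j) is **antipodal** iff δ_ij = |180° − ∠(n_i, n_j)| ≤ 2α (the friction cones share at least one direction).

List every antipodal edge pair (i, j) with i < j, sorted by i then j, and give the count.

count = 8; pairs: (0,3), (0,4), (1,4), (1,5), (2,5), (2,6), (2,7), (3,7)

α = atan 0.4 = 21.80°;  2α = 43.60°
n_0 = (-0.9226, -0.3858)
n_1 = (-0.2888, -0.9574)
n_2 = (+0.6959, -0.7182)
n_3 = (+0.9724, +0.2334)
n_4 = (+0.4573, +0.8893)
n_5 = (-0.1616, +0.9868)
n_6 = (-0.5433, +0.8396)
n_7 = (-0.9449, +0.3274)
  (0,1): δ = 129.48°  ·
  (0,2): δ = 68.60°  ·
  (0,3): δ = 9.20°  ✓
  (0,4): δ = 40.09°  ✓
  (0,5): δ = 76.61°  ·
  (0,6): δ = 100.21°  ·
  (0,7): δ = 138.19°  ·
  (1,2): δ = 119.11°  ·
  (1,3): δ = 59.72°  ·
  (1,4): δ = 10.43°  ✓
  (1,5): δ = 26.09°  ✓
  (1,6): δ = 49.69°  ·
  (1,7): δ = 87.68°  ·
  (2,3): δ = 120.60°  ·
  (2,4): δ = 71.31°  ·
  (2,5): δ = 34.80°  ✓
  (2,6): δ = 11.19°  ✓
  (2,7): δ = 26.79°  ✓
  (3,4): δ = 130.71°  ·
  (3,5): δ = 94.19°  ·
  (3,6): δ = 70.59°  ·
  (3,7): δ = 32.61°  ✓
  (4,5): δ = 143.48°  ·
  (4,6): δ = 119.88°  ·
  (4,7): δ = 81.90°  ·
  (5,6): δ = 156.40°  ·
  (5,7): δ = 118.42°  ·
  (6,7): δ = 142.02°  ·
antipodal pairs: 8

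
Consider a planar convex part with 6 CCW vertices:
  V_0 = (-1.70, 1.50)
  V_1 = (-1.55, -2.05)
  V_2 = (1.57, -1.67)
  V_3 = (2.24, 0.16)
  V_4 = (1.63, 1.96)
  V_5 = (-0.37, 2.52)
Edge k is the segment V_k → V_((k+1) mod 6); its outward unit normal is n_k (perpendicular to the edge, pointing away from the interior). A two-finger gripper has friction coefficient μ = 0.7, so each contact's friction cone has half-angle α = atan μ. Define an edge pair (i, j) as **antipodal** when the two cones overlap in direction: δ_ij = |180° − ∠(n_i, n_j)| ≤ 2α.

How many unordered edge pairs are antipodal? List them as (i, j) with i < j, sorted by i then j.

count = 5; pairs: (0,2), (0,3), (1,4), (1,5), (2,5)

α = atan 0.7 = 34.99°;  2α = 69.98°
n_0 = (-0.9991, -0.0422)
n_1 = (+0.1209, -0.9927)
n_2 = (+0.9390, -0.3438)
n_3 = (+0.9471, +0.3210)
n_4 = (+0.2696, +0.9630)
n_5 = (-0.6086, +0.7935)
  (0,1): δ = 85.48°  ·
  (0,2): δ = 22.53°  ✓
  (0,3): δ = 16.30°  ✓
  (0,4): δ = 71.94°  ·
  (0,5): δ = 125.07°  ·
  (1,2): δ = 117.05°  ·
  (1,3): δ = 78.22°  ·
  (1,4): δ = 22.59°  ✓
  (1,5): δ = 30.54°  ✓
  (2,3): δ = 141.17°  ·
  (2,4): δ = 85.53°  ·
  (2,5): δ = 32.41°  ✓
  (3,4): δ = 124.36°  ·
  (3,5): δ = 71.24°  ·
  (4,5): δ = 126.87°  ·
antipodal pairs: 5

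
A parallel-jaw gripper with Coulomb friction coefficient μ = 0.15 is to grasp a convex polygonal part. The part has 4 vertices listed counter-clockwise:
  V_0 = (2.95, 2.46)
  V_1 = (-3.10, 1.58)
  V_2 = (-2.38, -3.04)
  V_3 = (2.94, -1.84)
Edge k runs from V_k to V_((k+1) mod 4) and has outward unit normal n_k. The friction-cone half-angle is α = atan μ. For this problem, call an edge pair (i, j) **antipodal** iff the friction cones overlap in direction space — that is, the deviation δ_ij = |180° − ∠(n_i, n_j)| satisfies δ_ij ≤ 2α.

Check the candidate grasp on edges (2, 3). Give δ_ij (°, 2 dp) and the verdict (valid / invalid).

δ = 102.84°, invalid

α = atan 0.15 = 8.53°;  2α = 17.06°
edge 2: e_2 = (+5.32, +1.20);  n_2 = (+0.2200, -0.9755)
edge 3: e_3 = (+0.01, +4.30);  n_3 = (+1.0000, -0.0023)
∠(n_2, n_3) = 77.16°
δ = |180° − 77.16°| = 102.84°
102.84° > 2α = 17.06°  →  invalid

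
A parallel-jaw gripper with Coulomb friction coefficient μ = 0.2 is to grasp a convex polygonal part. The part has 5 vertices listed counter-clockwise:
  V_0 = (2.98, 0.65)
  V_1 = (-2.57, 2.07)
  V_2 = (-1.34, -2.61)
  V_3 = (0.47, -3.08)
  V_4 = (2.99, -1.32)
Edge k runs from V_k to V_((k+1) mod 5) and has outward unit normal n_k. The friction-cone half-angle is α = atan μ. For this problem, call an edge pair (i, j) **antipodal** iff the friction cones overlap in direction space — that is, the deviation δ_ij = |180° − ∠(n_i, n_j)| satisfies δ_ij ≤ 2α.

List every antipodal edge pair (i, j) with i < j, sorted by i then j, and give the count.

α = atan 0.2 = 11.31°;  2α = 22.62°
n_0 = (+0.2479, +0.9688)
n_1 = (-0.9672, -0.2542)
n_2 = (-0.2513, -0.9679)
n_3 = (+0.5726, -0.8198)
n_4 = (+1.0000, +0.0051)
  (0,1): δ = 60.92°  ·
  (0,2): δ = 0.20°  ✓
  (0,3): δ = 49.28°  ·
  (0,4): δ = 104.64°  ·
  (1,2): δ = 119.28°  ·
  (1,3): δ = 69.79°  ·
  (1,4): δ = 14.43°  ✓
  (2,3): δ = 130.51°  ·
  (2,4): δ = 75.15°  ·
  (3,4): δ = 124.64°  ·
antipodal pairs: 2

count = 2; pairs: (0,2), (1,4)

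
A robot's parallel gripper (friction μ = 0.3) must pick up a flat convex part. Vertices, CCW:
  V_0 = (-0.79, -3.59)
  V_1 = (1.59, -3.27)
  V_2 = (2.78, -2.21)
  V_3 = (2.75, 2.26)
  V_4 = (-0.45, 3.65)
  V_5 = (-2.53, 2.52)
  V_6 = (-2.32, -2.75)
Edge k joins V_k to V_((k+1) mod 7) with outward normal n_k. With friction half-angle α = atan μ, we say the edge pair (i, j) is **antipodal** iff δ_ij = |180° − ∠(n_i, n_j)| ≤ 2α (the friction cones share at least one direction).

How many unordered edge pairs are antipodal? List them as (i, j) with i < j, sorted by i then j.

count = 5; pairs: (0,3), (0,4), (1,4), (2,5), (3,6)

α = atan 0.3 = 16.70°;  2α = 33.40°
n_0 = (+0.1333, -0.9911)
n_1 = (+0.6651, -0.7467)
n_2 = (+1.0000, +0.0067)
n_3 = (+0.3984, +0.9172)
n_4 = (-0.4774, +0.8787)
n_5 = (-0.9992, -0.0398)
n_6 = (-0.4813, -0.8766)
  (0,1): δ = 145.96°  ·
  (0,2): δ = 97.27°  ·
  (0,3): δ = 31.14°  ✓
  (0,4): δ = 20.86°  ✓
  (0,5): δ = 84.62°  ·
  (0,6): δ = 143.57°  ·
  (1,2): δ = 131.31°  ·
  (1,3): δ = 65.17°  ·
  (1,4): δ = 13.18°  ✓
  (1,5): δ = 50.59°  ·
  (1,6): δ = 109.54°  ·
  (2,3): δ = 113.86°  ·
  (2,4): δ = 61.87°  ·
  (2,5): δ = 1.90°  ✓
  (2,6): δ = 60.85°  ·
  (3,4): δ = 128.01°  ·
  (3,5): δ = 64.24°  ·
  (3,6): δ = 5.29°  ✓
  (4,5): δ = 116.23°  ·
  (4,6): δ = 57.28°  ·
  (5,6): δ = 121.05°  ·
antipodal pairs: 5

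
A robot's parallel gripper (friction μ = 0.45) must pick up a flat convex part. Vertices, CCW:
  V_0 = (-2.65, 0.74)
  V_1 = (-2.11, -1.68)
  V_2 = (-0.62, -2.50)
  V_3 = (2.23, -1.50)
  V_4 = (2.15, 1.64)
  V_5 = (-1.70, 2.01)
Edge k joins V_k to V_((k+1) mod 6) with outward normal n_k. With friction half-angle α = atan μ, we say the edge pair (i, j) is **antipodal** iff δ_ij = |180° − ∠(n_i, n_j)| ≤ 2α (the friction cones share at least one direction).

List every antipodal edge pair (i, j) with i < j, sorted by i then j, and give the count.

α = atan 0.45 = 24.23°;  2α = 48.46°
n_0 = (-0.9760, -0.2178)
n_1 = (-0.4821, -0.8761)
n_2 = (+0.3311, -0.9436)
n_3 = (+0.9997, +0.0255)
n_4 = (+0.0957, +0.9954)
n_5 = (-0.8008, +0.5990)
  (0,1): δ = 131.40°  ·
  (0,2): δ = 83.24°  ·
  (0,3): δ = 11.12°  ✓
  (0,4): δ = 71.93°  ·
  (0,5): δ = 130.62°  ·
  (1,2): δ = 131.84°  ·
  (1,3): δ = 59.71°  ·
  (1,4): δ = 23.34°  ✓
  (1,5): δ = 82.03°  ·
  (2,3): δ = 107.88°  ·
  (2,4): δ = 24.82°  ✓
  (2,5): δ = 33.87°  ✓
  (3,4): δ = 96.95°  ·
  (3,5): δ = 38.26°  ✓
  (4,5): δ = 121.31°  ·
antipodal pairs: 5

count = 5; pairs: (0,3), (1,4), (2,4), (2,5), (3,5)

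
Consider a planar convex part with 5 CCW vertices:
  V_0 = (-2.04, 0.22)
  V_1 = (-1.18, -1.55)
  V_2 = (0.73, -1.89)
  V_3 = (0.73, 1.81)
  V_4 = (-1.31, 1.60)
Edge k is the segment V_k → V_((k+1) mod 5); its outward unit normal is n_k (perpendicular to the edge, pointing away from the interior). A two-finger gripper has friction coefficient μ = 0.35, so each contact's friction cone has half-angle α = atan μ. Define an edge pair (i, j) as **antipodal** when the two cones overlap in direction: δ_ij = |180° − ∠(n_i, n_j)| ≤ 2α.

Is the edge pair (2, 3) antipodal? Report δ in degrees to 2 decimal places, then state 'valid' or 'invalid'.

α = atan 0.35 = 19.29°;  2α = 38.58°
edge 2: e_2 = (+0.00, +3.70);  n_2 = (+1.0000, -0.0000)
edge 3: e_3 = (-2.04, -0.21);  n_3 = (-0.1024, +0.9947)
∠(n_2, n_3) = 95.88°
δ = |180° − 95.88°| = 84.12°
84.12° > 2α = 38.58°  →  invalid

δ = 84.12°, invalid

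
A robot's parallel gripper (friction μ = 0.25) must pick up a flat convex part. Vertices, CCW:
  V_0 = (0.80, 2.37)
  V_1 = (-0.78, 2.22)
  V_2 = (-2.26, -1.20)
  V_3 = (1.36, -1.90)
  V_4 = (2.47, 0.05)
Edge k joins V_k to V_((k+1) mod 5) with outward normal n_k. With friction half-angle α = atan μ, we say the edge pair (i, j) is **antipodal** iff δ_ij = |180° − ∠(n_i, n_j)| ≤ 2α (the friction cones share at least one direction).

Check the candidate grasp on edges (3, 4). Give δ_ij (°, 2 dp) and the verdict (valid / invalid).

α = atan 0.25 = 14.04°;  2α = 28.07°
edge 3: e_3 = (+1.11, +1.95);  n_3 = (+0.8691, -0.4947)
edge 4: e_4 = (-1.67, +2.32);  n_4 = (+0.8116, +0.5842)
∠(n_3, n_4) = 65.40°
δ = |180° − 65.40°| = 114.60°
114.60° > 2α = 28.07°  →  invalid

δ = 114.60°, invalid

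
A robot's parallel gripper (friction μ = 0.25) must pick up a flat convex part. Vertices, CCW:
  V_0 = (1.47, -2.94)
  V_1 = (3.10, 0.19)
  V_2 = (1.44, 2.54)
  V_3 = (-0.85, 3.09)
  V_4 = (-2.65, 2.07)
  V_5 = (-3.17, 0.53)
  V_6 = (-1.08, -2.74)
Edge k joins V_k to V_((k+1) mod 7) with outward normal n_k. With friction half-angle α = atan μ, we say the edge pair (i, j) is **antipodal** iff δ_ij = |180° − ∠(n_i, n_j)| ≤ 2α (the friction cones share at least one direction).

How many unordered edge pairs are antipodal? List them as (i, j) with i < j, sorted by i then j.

count = 3; pairs: (0,4), (1,5), (2,6)

α = atan 0.25 = 14.04°;  2α = 28.07°
n_0 = (+0.8869, -0.4619)
n_1 = (+0.8168, +0.5770)
n_2 = (+0.2335, +0.9723)
n_3 = (-0.4930, +0.8700)
n_4 = (-0.9474, +0.3199)
n_5 = (-0.8426, -0.5385)
n_6 = (-0.0782, -0.9969)
  (0,1): δ = 117.25°  ·
  (0,2): δ = 76.00°  ·
  (0,3): δ = 32.95°  ·
  (0,4): δ = 8.85°  ✓
  (0,5): δ = 60.09°  ·
  (0,6): δ = 113.02°  ·
  (1,2): δ = 138.74°  ·
  (1,3): δ = 95.70°  ·
  (1,4): δ = 53.89°  ·
  (1,5): δ = 2.65°  ✓
  (1,6): δ = 50.28°  ·
  (2,3): δ = 136.96°  ·
  (2,4): δ = 95.15°  ·
  (2,5): δ = 43.91°  ·
  (2,6): δ = 9.02°  ✓
  (3,4): δ = 138.20°  ·
  (3,5): δ = 86.95°  ·
  (3,6): δ = 34.02°  ·
  (4,5): δ = 128.76°  ·
  (4,6): δ = 75.83°  ·
  (5,6): δ = 127.07°  ·
antipodal pairs: 3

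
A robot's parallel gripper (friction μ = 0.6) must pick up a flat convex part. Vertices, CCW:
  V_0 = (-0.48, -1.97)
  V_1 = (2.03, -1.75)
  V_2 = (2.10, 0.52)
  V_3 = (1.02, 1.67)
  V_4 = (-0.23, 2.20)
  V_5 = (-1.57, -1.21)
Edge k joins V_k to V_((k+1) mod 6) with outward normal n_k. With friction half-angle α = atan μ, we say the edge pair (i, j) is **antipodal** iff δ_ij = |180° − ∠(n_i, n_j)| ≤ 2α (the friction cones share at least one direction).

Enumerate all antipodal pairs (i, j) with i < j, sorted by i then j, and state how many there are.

count = 6; pairs: (0,2), (0,3), (1,4), (1,5), (2,5), (3,5)

α = atan 0.6 = 30.96°;  2α = 61.93°
n_0 = (+0.0873, -0.9962)
n_1 = (+0.9995, -0.0308)
n_2 = (+0.7289, +0.6846)
n_3 = (+0.3904, +0.9207)
n_4 = (-0.9307, +0.3657)
n_5 = (-0.5719, -0.8203)
  (0,1): δ = 96.78°  ·
  (0,2): δ = 51.81°  ✓
  (0,3): δ = 27.99°  ✓
  (0,4): δ = 63.54°  ·
  (0,5): δ = 140.10°  ·
  (1,2): δ = 135.03°  ·
  (1,3): δ = 111.21°  ·
  (1,4): δ = 19.69°  ✓
  (1,5): δ = 56.88°  ✓
  (2,3): δ = 156.18°  ·
  (2,4): δ = 64.66°  ·
  (2,5): δ = 11.91°  ✓
  (3,4): δ = 88.48°  ·
  (3,5): δ = 11.91°  ✓
  (4,5): δ = 103.43°  ·
antipodal pairs: 6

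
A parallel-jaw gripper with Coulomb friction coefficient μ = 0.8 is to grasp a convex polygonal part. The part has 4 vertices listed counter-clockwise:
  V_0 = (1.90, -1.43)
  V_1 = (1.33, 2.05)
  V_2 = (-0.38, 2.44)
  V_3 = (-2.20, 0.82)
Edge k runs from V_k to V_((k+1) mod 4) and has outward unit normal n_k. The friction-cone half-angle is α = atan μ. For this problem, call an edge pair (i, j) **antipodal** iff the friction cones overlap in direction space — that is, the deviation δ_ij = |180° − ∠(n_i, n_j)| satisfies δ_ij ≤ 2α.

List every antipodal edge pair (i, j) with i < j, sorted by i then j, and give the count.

α = atan 0.8 = 38.66°;  2α = 77.32°
n_0 = (+0.9868, +0.1616)
n_1 = (+0.2224, +0.9750)
n_2 = (-0.6649, +0.7470)
n_3 = (-0.4811, -0.8767)
  (0,1): δ = 112.15°  ·
  (0,2): δ = 57.63°  ✓
  (0,3): δ = 51.94°  ✓
  (1,2): δ = 125.48°  ·
  (1,3): δ = 15.91°  ✓
  (2,3): δ = 70.43°  ✓
antipodal pairs: 4

count = 4; pairs: (0,2), (0,3), (1,3), (2,3)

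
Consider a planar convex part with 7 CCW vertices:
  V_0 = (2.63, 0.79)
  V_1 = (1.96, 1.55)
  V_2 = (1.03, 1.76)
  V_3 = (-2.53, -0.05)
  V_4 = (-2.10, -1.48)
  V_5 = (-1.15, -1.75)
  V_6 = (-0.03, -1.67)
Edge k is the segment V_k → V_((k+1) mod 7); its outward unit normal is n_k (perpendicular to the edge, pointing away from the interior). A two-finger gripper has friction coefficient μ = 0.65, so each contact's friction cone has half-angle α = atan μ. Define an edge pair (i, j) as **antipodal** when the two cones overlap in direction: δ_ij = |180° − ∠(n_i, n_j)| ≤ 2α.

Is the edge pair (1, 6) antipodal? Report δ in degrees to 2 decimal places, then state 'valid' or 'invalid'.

α = atan 0.65 = 33.02°;  2α = 66.05°
edge 1: e_1 = (-0.93, +0.21);  n_1 = (+0.2203, +0.9754)
edge 6: e_6 = (+2.66, +2.46);  n_6 = (+0.6790, -0.7342)
∠(n_1, n_6) = 124.51°
δ = |180° − 124.51°| = 55.49°
55.49° ≤ 2α = 66.05°  →  valid

δ = 55.49°, valid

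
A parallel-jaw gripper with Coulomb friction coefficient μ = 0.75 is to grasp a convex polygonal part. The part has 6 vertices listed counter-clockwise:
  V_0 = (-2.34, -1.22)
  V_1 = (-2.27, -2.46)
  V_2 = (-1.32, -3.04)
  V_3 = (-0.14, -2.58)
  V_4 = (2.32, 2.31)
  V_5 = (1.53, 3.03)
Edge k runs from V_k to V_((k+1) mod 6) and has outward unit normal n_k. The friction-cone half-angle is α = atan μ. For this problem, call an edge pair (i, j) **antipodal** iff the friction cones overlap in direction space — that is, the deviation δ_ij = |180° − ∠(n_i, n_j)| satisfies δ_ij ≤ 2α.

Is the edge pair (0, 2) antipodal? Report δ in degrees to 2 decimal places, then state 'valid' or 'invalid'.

δ = 71.93°, valid

α = atan 0.75 = 36.87°;  2α = 73.74°
edge 0: e_0 = (+0.07, -1.24);  n_0 = (-0.9984, -0.0564)
edge 2: e_2 = (+1.18, +0.46);  n_2 = (+0.3632, -0.9317)
∠(n_0, n_2) = 108.07°
δ = |180° − 108.07°| = 71.93°
71.93° ≤ 2α = 73.74°  →  valid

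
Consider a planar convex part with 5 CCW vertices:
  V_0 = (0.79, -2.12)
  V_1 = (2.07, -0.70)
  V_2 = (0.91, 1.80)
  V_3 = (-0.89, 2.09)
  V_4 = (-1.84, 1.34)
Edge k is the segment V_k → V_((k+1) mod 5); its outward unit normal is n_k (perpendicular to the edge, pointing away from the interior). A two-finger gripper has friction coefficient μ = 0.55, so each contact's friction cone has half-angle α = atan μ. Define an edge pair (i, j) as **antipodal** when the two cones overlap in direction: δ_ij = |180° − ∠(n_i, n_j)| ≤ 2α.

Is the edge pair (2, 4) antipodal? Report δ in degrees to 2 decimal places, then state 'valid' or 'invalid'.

δ = 43.61°, valid

α = atan 0.55 = 28.81°;  2α = 57.62°
edge 2: e_2 = (-1.80, +0.29);  n_2 = (+0.1591, +0.9873)
edge 4: e_4 = (+2.63, -3.46);  n_4 = (-0.7961, -0.6051)
∠(n_2, n_4) = 136.39°
δ = |180° − 136.39°| = 43.61°
43.61° ≤ 2α = 57.62°  →  valid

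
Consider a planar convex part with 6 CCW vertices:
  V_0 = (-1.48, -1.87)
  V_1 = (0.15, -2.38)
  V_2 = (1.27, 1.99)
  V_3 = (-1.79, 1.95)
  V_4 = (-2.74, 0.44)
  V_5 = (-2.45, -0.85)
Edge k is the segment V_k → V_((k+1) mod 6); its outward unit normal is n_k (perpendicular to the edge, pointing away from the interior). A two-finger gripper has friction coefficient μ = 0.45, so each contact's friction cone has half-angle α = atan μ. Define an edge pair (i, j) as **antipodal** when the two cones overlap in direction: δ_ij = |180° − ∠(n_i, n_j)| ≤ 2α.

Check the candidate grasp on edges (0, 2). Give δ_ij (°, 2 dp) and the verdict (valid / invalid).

δ = 18.12°, valid

α = atan 0.45 = 24.23°;  2α = 48.46°
edge 0: e_0 = (+1.63, -0.51);  n_0 = (-0.2986, -0.9544)
edge 2: e_2 = (-3.06, -0.04);  n_2 = (-0.0131, +0.9999)
∠(n_0, n_2) = 161.88°
δ = |180° − 161.88°| = 18.12°
18.12° ≤ 2α = 48.46°  →  valid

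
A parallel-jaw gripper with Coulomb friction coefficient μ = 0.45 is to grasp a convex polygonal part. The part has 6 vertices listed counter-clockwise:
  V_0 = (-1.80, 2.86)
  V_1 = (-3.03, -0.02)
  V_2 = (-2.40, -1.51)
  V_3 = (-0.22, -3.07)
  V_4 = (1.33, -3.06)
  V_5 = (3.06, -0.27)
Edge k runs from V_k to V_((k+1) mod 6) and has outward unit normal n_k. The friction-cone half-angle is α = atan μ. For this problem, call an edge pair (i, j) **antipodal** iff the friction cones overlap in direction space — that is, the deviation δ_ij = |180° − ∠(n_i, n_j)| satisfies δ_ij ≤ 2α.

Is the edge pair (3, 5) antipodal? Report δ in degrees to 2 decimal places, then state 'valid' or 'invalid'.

δ = 33.15°, valid

α = atan 0.45 = 24.23°;  2α = 48.46°
edge 3: e_3 = (+1.55, +0.01);  n_3 = (+0.0065, -1.0000)
edge 5: e_5 = (-4.86, +3.13);  n_5 = (+0.5415, +0.8407)
∠(n_3, n_5) = 146.85°
δ = |180° − 146.85°| = 33.15°
33.15° ≤ 2α = 48.46°  →  valid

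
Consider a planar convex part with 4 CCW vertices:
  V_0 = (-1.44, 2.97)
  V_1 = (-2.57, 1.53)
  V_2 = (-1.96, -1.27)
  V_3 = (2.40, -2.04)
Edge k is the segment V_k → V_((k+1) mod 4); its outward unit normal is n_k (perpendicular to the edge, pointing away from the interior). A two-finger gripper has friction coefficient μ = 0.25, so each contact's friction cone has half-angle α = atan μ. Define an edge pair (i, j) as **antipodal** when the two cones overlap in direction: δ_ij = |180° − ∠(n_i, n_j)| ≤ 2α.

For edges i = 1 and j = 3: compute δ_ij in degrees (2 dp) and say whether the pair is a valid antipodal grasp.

α = atan 0.25 = 14.04°;  2α = 28.07°
edge 1: e_1 = (+0.61, -2.80);  n_1 = (-0.9771, -0.2129)
edge 3: e_3 = (-3.84, +5.01);  n_3 = (+0.7937, +0.6083)
∠(n_1, n_3) = 154.82°
δ = |180° − 154.82°| = 25.18°
25.18° ≤ 2α = 28.07°  →  valid

δ = 25.18°, valid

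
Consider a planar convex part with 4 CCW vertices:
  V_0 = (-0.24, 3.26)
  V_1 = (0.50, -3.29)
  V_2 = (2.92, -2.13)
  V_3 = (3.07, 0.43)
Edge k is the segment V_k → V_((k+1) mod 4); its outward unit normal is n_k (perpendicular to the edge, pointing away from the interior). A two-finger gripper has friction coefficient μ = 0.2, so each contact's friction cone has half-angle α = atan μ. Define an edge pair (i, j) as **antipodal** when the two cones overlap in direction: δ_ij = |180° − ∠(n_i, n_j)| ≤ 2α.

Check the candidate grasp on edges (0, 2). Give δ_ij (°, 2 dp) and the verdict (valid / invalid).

α = atan 0.2 = 11.31°;  2α = 22.62°
edge 0: e_0 = (+0.74, -6.55);  n_0 = (-0.9937, -0.1123)
edge 2: e_2 = (+0.15, +2.56);  n_2 = (+0.9983, -0.0585)
∠(n_0, n_2) = 170.20°
δ = |180° − 170.20°| = 9.80°
9.80° ≤ 2α = 22.62°  →  valid

δ = 9.80°, valid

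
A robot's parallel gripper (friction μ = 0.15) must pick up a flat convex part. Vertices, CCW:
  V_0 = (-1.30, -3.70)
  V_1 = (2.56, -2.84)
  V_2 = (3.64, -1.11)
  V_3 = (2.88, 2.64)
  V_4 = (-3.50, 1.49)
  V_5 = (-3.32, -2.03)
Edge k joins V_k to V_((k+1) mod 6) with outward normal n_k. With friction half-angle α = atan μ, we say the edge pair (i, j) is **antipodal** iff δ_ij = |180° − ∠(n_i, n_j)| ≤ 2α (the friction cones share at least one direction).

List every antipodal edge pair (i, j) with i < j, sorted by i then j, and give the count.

count = 2; pairs: (0,3), (2,4)

α = atan 0.15 = 8.53°;  2α = 17.06°
n_0 = (+0.2175, -0.9761)
n_1 = (+0.8483, -0.5296)
n_2 = (+0.9801, +0.1986)
n_3 = (-0.1774, +0.9841)
n_4 = (-0.9987, -0.0511)
n_5 = (-0.6372, -0.7707)
  (0,1): δ = 134.54°  ·
  (0,2): δ = 91.10°  ·
  (0,3): δ = 2.34°  ✓
  (0,4): δ = 80.37°  ·
  (0,5): δ = 127.86°  ·
  (1,2): δ = 136.57°  ·
  (1,3): δ = 47.81°  ·
  (1,4): δ = 34.90°  ·
  (1,5): δ = 82.39°  ·
  (2,3): δ = 91.24°  ·
  (2,4): δ = 8.53°  ✓
  (2,5): δ = 38.96°  ·
  (3,4): δ = 97.29°  ·
  (3,5): δ = 49.80°  ·
  (4,5): δ = 132.51°  ·
antipodal pairs: 2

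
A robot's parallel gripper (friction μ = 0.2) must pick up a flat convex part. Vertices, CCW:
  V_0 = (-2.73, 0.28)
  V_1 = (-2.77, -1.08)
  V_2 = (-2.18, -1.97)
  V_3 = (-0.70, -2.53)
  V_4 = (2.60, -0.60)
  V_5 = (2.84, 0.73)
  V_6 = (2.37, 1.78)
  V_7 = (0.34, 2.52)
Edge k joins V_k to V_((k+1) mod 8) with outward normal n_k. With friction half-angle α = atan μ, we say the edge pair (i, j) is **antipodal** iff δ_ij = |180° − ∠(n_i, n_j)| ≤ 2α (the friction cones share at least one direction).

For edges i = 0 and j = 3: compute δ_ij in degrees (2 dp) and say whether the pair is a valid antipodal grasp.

α = atan 0.2 = 11.31°;  2α = 22.62°
edge 0: e_0 = (-0.04, -1.36);  n_0 = (-0.9996, +0.0294)
edge 3: e_3 = (+3.30, +1.93);  n_3 = (+0.5048, -0.8632)
∠(n_0, n_3) = 122.01°
δ = |180° − 122.01°| = 57.99°
57.99° > 2α = 22.62°  →  invalid

δ = 57.99°, invalid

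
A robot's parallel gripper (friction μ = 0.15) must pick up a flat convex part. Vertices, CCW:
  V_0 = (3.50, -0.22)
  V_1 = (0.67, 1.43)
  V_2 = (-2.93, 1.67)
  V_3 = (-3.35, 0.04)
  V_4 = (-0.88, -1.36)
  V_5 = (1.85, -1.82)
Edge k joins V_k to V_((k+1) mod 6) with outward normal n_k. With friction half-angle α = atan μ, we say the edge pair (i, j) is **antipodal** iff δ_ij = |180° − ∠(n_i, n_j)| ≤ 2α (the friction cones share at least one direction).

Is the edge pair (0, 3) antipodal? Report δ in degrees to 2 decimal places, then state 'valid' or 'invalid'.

δ = 0.70°, valid

α = atan 0.15 = 8.53°;  2α = 17.06°
edge 0: e_0 = (-2.83, +1.65);  n_0 = (+0.5037, +0.8639)
edge 3: e_3 = (+2.47, -1.40);  n_3 = (-0.4931, -0.8700)
∠(n_0, n_3) = 179.30°
δ = |180° − 179.30°| = 0.70°
0.70° ≤ 2α = 17.06°  →  valid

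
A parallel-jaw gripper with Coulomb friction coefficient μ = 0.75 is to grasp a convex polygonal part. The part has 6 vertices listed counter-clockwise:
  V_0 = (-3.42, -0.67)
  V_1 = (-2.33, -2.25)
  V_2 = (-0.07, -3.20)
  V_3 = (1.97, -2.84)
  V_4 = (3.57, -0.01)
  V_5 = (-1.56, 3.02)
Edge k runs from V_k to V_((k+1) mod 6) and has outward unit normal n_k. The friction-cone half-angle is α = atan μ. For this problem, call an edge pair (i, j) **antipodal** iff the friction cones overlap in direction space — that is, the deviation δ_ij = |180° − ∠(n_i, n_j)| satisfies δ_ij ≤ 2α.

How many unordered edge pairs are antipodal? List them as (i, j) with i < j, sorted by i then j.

α = atan 0.75 = 36.87°;  2α = 73.74°
n_0 = (-0.8231, -0.5679)
n_1 = (-0.3875, -0.9219)
n_2 = (+0.1738, -0.9848)
n_3 = (+0.8705, -0.4922)
n_4 = (+0.5086, +0.8610)
n_5 = (-0.8930, +0.4501)
  (0,1): δ = 147.40°  ·
  (0,2): δ = 114.59°  ·
  (0,3): δ = 64.08°  ✓
  (0,4): δ = 24.83°  ✓
  (0,5): δ = 118.65°  ·
  (1,2): δ = 147.19°  ·
  (1,3): δ = 96.68°  ·
  (1,4): δ = 7.77°  ✓
  (1,5): δ = 86.05°  ·
  (2,3): δ = 129.49°  ·
  (2,4): δ = 40.58°  ✓
  (2,5): δ = 53.24°  ✓
  (3,4): δ = 91.09°  ·
  (3,5): δ = 2.73°  ✓
  (4,5): δ = 86.18°  ·
antipodal pairs: 6

count = 6; pairs: (0,3), (0,4), (1,4), (2,4), (2,5), (3,5)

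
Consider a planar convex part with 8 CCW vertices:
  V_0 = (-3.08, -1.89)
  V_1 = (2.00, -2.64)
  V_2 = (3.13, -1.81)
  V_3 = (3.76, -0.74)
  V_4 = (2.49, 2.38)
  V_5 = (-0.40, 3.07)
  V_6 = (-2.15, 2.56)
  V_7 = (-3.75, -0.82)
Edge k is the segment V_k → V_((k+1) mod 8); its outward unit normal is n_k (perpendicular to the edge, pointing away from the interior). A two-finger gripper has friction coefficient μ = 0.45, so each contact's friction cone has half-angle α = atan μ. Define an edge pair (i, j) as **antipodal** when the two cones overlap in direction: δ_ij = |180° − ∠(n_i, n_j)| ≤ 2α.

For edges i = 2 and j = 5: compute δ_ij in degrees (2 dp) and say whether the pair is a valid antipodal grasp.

α = atan 0.45 = 24.23°;  2α = 48.46°
edge 2: e_2 = (+0.63, +1.07);  n_2 = (+0.8617, -0.5074)
edge 5: e_5 = (-1.75, -0.51);  n_5 = (-0.2798, +0.9601)
∠(n_2, n_5) = 136.74°
δ = |180° − 136.74°| = 43.26°
43.26° ≤ 2α = 48.46°  →  valid

δ = 43.26°, valid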